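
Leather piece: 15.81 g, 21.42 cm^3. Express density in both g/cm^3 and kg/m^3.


0.738 g/cm^3
738 kg/m^3


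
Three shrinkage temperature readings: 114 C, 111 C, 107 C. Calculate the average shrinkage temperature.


110.7 C


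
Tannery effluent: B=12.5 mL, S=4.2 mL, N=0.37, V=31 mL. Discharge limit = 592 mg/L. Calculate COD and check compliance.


COD = 792.5 mg/L
Compliant: No


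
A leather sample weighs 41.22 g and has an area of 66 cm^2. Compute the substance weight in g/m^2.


Substance weight = mass / area x 10000
SW = 41.22 / 66 x 10000
SW = 6245.5 g/m^2


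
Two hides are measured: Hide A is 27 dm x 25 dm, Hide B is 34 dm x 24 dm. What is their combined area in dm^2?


1491 dm^2


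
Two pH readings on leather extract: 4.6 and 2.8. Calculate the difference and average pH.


Difference = |4.6 - 2.8| = 1.8
Average = (4.6 + 2.8) / 2 = 3.70


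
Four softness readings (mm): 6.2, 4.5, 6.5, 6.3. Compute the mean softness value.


Sum = 6.2 + 4.5 + 6.5 + 6.3
Mean = 23.5 / 4 = 5.88 mm


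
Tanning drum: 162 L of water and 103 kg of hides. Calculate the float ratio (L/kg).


1.6

Float ratio = water / hide weight
Ratio = 162 / 103 = 1.6


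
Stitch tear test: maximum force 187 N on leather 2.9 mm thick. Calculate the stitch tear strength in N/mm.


64.5 N/mm

Stitch tear strength = force / thickness
STS = 187 / 2.9 = 64.5 N/mm


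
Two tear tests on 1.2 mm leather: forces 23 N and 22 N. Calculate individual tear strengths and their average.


Tear 1 = 23 / 1.2 = 19.2 N/mm
Tear 2 = 22 / 1.2 = 18.3 N/mm
Average = (19.2 + 18.3) / 2 = 18.8 N/mm


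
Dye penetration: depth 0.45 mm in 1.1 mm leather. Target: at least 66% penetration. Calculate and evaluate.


Penetration = 40.9%
Meets target: No


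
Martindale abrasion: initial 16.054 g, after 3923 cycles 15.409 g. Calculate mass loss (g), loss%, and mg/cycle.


Loss = 16.054 - 15.409 = 0.645 g
Loss% = 0.645 / 16.054 x 100 = 4.02%
Rate = 0.645 / 3923 x 1000 = 0.164 mg/cycle


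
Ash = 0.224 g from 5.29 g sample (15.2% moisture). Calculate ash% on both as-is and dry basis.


As-is ash = 4.23%
Dry-basis ash = 4.99%

As-is ash% = 0.224 / 5.29 x 100 = 4.23%
Dry mass = 5.29 x (100 - 15.2) / 100 = 4.48592 g
Dry-basis ash% = 0.224 / 4.48592 x 100 = 4.99%


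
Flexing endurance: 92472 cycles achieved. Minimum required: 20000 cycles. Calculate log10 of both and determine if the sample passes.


Achieved: log10 = 4.97
Required: log10 = 4.30
Passes: Yes

log10(92472) = 4.97
log10(20000) = 4.30
Passes: Yes


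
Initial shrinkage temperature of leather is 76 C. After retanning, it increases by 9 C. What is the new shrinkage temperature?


85 C

New Ts = 76 + 9 = 85 C


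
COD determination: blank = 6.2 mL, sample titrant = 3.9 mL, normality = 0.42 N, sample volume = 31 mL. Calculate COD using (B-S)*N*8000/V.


249.3 mg/L

COD = (6.2 - 3.9) x 0.42 x 8000 / 31
COD = 2.3 x 0.42 x 8000 / 31
COD = 249.3 mg/L


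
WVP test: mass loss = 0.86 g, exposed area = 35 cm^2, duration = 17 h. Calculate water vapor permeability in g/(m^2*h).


14.45 g/(m^2*h)

WVP = mass_loss / (area x time) x 10000
WVP = 0.86 / (35 x 17) x 10000
WVP = 0.86 / 595 x 10000 = 14.45 g/(m^2*h)


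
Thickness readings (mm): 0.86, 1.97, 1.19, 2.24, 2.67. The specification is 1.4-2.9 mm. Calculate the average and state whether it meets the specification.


Sum = 8.93
Average = 8.93 / 5 = 1.79 mm
Specification range: 1.4 to 2.9 mm
Within spec: Yes


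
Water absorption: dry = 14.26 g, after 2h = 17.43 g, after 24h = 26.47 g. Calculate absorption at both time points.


WA (2h) = (17.43 - 14.26) / 14.26 x 100 = 22.2%
WA (24h) = (26.47 - 14.26) / 14.26 x 100 = 85.6%


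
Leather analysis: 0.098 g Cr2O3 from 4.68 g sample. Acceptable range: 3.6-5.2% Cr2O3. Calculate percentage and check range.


Cr2O3 = 2.09%
Within range: No


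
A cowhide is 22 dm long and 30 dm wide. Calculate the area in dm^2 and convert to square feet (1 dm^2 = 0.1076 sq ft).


Area = 22 x 30 = 660 dm^2
Conversion: 660 x 0.1076 = 71.02 sq ft


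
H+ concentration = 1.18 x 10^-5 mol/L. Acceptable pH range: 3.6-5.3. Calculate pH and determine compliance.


pH = 4.93
Compliant: Yes

pH = -log10(1.18 x 10^-5) = 4.93
Range: 3.6 to 5.3
Compliant: Yes


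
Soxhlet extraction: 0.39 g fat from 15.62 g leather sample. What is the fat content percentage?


2.5%

Fat content = 0.39 / 15.62 x 100
Fat = 2.5%


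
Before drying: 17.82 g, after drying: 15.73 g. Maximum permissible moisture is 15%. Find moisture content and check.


MC = (17.82 - 15.73) / 17.82 x 100 = 11.7%
Maximum: 15%
Acceptable: Yes


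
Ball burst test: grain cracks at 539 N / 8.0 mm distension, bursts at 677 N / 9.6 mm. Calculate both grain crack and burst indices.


Crack index = 67.4 N/mm
Burst index = 70.5 N/mm


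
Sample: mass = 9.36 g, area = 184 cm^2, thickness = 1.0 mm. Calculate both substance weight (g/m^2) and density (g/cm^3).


SW = 9.36 / 184 x 10000 = 508.7 g/m^2
Volume = 184 x 1.0 / 10 = 18.40 cm^3
Density = 9.36 / 18.40 = 0.509 g/cm^3


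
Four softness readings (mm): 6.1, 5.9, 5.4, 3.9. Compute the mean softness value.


5.33 mm

Sum = 6.1 + 5.9 + 5.4 + 3.9
Mean = 21.3 / 4 = 5.33 mm


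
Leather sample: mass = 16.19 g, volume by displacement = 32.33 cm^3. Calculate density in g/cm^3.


Density = mass / volume
Density = 16.19 / 32.33 = 0.501 g/cm^3


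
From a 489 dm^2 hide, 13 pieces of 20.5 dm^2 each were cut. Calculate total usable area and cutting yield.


Total usable = 13 x 20.5 = 266.5 dm^2
Yield = 266.5 / 489 x 100 = 54.5%


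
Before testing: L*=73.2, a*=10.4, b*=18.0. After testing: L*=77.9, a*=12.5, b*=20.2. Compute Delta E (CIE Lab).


dL = 77.9 - 73.2 = 4.7
da = 12.5 - 10.4 = 2.1
db = 20.2 - 18.0 = 2.2
dE = sqrt((4.7)^2 + (2.1)^2 + (2.2)^2) = 5.60


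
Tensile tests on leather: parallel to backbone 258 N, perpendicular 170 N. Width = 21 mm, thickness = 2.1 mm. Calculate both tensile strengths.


Area = 21 x 2.1 = 44.1 mm^2
TS (parallel) = 258 / 44.1 = 5.85 N/mm^2
TS (perpendicular) = 170 / 44.1 = 3.85 N/mm^2


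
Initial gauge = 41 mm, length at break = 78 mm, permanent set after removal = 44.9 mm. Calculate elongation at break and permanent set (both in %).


Elongation at break = 90.2%
Permanent set = 9.5%


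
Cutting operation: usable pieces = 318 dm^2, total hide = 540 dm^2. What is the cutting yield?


58.9%


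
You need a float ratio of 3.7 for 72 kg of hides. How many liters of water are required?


266.4 L


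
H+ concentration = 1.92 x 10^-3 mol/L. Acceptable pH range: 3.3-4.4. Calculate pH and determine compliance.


pH = 2.72
Compliant: No

pH = -log10(1.92 x 10^-3) = 2.72
Range: 3.3 to 4.4
Compliant: No


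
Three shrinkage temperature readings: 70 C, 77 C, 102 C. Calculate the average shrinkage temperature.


Average = (70 + 77 + 102) / 3
Average = 249 / 3 = 83.0 C


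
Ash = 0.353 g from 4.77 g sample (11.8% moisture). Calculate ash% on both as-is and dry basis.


As-is ash = 7.40%
Dry-basis ash = 8.39%

As-is ash% = 0.353 / 4.77 x 100 = 7.40%
Dry mass = 4.77 x (100 - 11.8) / 100 = 4.20714 g
Dry-basis ash% = 0.353 / 4.20714 x 100 = 8.39%


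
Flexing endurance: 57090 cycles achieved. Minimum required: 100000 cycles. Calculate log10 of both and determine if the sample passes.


Achieved: log10 = 4.76
Required: log10 = 5.00
Passes: No

log10(57090) = 4.76
log10(100000) = 5.00
Passes: No


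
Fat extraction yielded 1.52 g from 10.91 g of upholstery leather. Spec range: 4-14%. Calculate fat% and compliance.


Fat content = 13.9%
Compliant: Yes

Fat% = 1.52 / 10.91 x 100 = 13.9%
Spec range: 4-14%
Compliant: Yes


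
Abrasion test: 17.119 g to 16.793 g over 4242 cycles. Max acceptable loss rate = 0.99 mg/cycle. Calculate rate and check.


Rate = 0.077 mg/cycle
Passes: Yes

Loss = 17.119 - 16.793 = 0.326 g
Rate = 0.326 g / 4242 cycles x 1000 = 0.077 mg/cycle
Max = 0.99 mg/cycle
Passes: Yes


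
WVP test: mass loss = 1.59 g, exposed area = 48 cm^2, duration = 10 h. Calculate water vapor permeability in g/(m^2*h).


33.13 g/(m^2*h)


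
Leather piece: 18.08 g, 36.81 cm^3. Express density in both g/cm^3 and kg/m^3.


Density = 18.08 / 36.81 = 0.491 g/cm^3
Convert: 0.491 x 1000 = 491 kg/m^3


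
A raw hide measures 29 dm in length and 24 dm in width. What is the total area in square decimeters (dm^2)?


Area = length x width
Area = 29 x 24 = 696 dm^2


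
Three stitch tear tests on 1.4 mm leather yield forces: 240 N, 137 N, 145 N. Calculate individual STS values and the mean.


STS1 = 171.4 N/mm
STS2 = 97.9 N/mm
STS3 = 103.6 N/mm
Mean = 124.3 N/mm


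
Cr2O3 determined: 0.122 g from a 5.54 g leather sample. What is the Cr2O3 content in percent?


Cr2O3% = 0.122 / 5.54 x 100
Cr2O3% = 2.20%


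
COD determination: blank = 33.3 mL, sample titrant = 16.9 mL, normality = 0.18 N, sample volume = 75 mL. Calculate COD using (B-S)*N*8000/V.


COD = (33.3 - 16.9) x 0.18 x 8000 / 75
COD = 16.4 x 0.18 x 8000 / 75
COD = 314.9 mg/L


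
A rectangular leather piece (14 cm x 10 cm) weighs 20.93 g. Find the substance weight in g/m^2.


Area = 14 x 10 = 140 cm^2
SW = 20.93 / 140 x 10000 = 1495.0 g/m^2


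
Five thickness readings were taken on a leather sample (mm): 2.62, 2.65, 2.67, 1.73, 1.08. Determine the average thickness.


2.15 mm


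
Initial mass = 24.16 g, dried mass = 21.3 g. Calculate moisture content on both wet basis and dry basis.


Wet basis = 11.8%
Dry basis = 13.4%

Moisture lost = 24.16 - 21.3 = 2.86 g
Wet basis MC = 2.86 / 24.16 x 100 = 11.8%
Dry basis MC = 2.86 / 21.3 x 100 = 13.4%


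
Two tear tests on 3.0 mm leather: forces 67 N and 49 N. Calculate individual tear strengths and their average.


Tear 1 = 67 / 3.0 = 22.3 N/mm
Tear 2 = 49 / 3.0 = 16.3 N/mm
Average = (22.3 + 16.3) / 2 = 19.3 N/mm


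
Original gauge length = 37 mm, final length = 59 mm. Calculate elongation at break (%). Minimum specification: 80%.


Elongation = 59.5%
Meets spec: No

Extension = 59 - 37 = 22 mm
Elongation = 22 / 37 x 100 = 59.5%
Minimum required: 80%
Meets specification: No


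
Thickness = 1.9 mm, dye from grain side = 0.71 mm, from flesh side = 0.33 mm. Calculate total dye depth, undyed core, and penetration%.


Total dyed = 0.71 + 0.33 = 1.04 mm
Undyed core = 1.9 - 1.04 = 0.86 mm
Penetration = 1.04 / 1.9 x 100 = 54.7%


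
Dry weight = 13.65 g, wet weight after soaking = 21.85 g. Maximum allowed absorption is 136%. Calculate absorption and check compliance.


Absorption = 60.1%
Compliant: Yes

WA = (21.85 - 13.65) / 13.65 x 100 = 60.1%
Maximum allowed: 136%
Compliant: Yes


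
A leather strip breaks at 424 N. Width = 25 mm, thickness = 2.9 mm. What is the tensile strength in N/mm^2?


5.85 N/mm^2

Cross-sectional area = 25 x 2.9 = 72.5 mm^2
Tensile strength = 424 / 72.5 = 5.85 N/mm^2


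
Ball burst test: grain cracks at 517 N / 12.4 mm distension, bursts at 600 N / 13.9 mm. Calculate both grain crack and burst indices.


Crack index = 517 / 12.4 = 41.7 N/mm
Burst index = 600 / 13.9 = 43.2 N/mm


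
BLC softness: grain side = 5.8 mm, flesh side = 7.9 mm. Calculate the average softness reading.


6.85 mm


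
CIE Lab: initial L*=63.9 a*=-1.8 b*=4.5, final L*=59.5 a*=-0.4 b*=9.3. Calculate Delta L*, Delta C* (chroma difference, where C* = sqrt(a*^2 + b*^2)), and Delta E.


Delta L* = -4.4
Delta C* = 4.46
Delta E = 6.66

Delta L* = 59.5 - 63.9 = -4.4
C1* = sqrt((-1.8)^2 + (4.5)^2) = 4.847
C2* = sqrt((-0.4)^2 + (9.3)^2) = 9.309
Delta C* = 9.309 - 4.847 = 4.46
Delta E = sqrt((-4.4)^2 + (1.4)^2 + (4.8)^2) = 6.66


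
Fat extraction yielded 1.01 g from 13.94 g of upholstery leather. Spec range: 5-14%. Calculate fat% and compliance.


Fat content = 7.2%
Compliant: Yes

Fat% = 1.01 / 13.94 x 100 = 7.2%
Spec range: 5-14%
Compliant: Yes


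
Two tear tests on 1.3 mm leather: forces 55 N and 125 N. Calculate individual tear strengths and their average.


Tear 1 = 42.3 N/mm
Tear 2 = 96.2 N/mm
Average = 69.3 N/mm

Tear 1 = 55 / 1.3 = 42.3 N/mm
Tear 2 = 125 / 1.3 = 96.2 N/mm
Average = (42.3 + 96.2) / 2 = 69.3 N/mm


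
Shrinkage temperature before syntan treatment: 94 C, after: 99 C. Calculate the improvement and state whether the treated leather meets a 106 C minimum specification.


Improvement = 99 - 94 = 5 C
Spec check: 99 C >= 106 C? No


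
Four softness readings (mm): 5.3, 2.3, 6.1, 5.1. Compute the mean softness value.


Sum = 5.3 + 2.3 + 6.1 + 5.1
Mean = 18.8 / 4 = 4.70 mm


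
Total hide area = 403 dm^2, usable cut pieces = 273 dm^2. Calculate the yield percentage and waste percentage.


Yield = 273 / 403 x 100 = 67.7%
Waste = 403 - 273 = 130 dm^2
Waste% = 100 - 67.7 = 32.3%


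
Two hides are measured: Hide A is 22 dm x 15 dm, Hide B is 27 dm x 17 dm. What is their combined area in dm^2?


Hide A area = 22 x 15 = 330 dm^2
Hide B area = 27 x 17 = 459 dm^2
Total = 330 + 459 = 789 dm^2


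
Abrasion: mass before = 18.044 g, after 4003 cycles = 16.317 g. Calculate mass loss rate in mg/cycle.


0.431 mg/cycle

Mass loss = 18.044 - 16.317 = 1.727 g
Rate = 1.727 / 4003 x 1000 = 0.431 mg/cycle


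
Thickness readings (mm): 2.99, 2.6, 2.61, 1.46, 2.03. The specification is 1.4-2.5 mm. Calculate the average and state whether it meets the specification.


Sum = 11.69
Average = 11.69 / 5 = 2.34 mm
Specification range: 1.4 to 2.5 mm
Within spec: Yes


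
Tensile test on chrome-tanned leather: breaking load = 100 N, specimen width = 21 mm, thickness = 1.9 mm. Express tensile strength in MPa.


2.51 MPa


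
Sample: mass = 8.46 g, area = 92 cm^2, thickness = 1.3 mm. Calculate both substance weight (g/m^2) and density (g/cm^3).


SW = 8.46 / 92 x 10000 = 919.6 g/m^2
Volume = 92 x 1.3 / 10 = 11.96 cm^3
Density = 8.46 / 11.96 = 0.707 g/cm^3


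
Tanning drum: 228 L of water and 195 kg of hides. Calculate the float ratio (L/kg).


Float ratio = water / hide weight
Ratio = 228 / 195 = 1.2


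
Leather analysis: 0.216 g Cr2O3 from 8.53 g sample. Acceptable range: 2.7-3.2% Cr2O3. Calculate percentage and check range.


Cr2O3 = 2.53%
Within range: No


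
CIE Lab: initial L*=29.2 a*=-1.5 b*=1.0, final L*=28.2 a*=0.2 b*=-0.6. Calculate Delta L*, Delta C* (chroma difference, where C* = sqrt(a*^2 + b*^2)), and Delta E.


Delta L* = -1.0
Delta C* = -1.17
Delta E = 2.54


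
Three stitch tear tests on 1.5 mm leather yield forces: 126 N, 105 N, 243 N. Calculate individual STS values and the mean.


STS1 = 126 / 1.5 = 84.0 N/mm
STS2 = 105 / 1.5 = 70.0 N/mm
STS3 = 243 / 1.5 = 162.0 N/mm
Mean = (84.0 + 70.0 + 162.0) / 3 = 105.3 N/mm


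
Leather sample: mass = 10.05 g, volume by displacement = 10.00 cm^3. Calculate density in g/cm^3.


Density = mass / volume
Density = 10.05 / 10.00 = 1.005 g/cm^3


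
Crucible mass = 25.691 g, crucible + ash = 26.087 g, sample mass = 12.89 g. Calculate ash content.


Ash mass = 0.396 g
Ash content = 3.07%

Ash mass = 26.087 - 25.691 = 0.396 g
Ash% = 0.396 / 12.89 x 100 = 3.07%


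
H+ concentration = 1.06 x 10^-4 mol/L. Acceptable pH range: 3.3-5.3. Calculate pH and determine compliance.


pH = -log10(1.06 x 10^-4) = 3.97
Range: 3.3 to 5.3
Compliant: Yes


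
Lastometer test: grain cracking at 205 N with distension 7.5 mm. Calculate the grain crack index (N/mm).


27.3 N/mm

Grain crack index = force / distension
Index = 205 / 7.5 = 27.3 N/mm


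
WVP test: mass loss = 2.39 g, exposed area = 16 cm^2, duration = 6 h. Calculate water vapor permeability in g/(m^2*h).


WVP = mass_loss / (area x time) x 10000
WVP = 2.39 / (16 x 6) x 10000
WVP = 2.39 / 96 x 10000 = 248.96 g/(m^2*h)


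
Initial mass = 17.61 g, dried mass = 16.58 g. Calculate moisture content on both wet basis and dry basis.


Moisture lost = 17.61 - 16.58 = 1.03 g
Wet basis MC = 1.03 / 17.61 x 100 = 5.8%
Dry basis MC = 1.03 / 16.58 x 100 = 6.2%


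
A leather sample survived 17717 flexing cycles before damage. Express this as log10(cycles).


4.25

log10(17717) = 4.25


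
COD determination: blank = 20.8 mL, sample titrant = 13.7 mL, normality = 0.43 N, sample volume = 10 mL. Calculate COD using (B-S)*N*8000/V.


COD = (20.8 - 13.7) x 0.43 x 8000 / 10
COD = 7.1 x 0.43 x 8000 / 10
COD = 2442.4 mg/L


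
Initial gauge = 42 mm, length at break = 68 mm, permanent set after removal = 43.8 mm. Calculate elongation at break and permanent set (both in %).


Elongation at break = 61.9%
Permanent set = 4.3%

Elongation at break = (68 - 42) / 42 x 100 = 61.9%
Permanent set = (43.8 - 42) / 42 x 100 = 4.3%


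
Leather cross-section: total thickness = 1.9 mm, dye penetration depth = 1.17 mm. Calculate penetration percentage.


61.6%

Penetration% = 1.17 / 1.9 x 100
Penetration = 61.6%


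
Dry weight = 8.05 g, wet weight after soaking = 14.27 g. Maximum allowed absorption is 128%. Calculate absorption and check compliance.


Absorption = 77.3%
Compliant: Yes


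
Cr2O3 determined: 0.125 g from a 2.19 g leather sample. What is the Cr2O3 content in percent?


Cr2O3% = 0.125 / 2.19 x 100
Cr2O3% = 5.71%


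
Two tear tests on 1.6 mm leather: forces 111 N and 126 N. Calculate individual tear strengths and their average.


Tear 1 = 69.4 N/mm
Tear 2 = 78.8 N/mm
Average = 74.1 N/mm

Tear 1 = 111 / 1.6 = 69.4 N/mm
Tear 2 = 126 / 1.6 = 78.8 N/mm
Average = (69.4 + 78.8) / 2 = 74.1 N/mm


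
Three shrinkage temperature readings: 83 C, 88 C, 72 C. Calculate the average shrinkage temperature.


81.0 C


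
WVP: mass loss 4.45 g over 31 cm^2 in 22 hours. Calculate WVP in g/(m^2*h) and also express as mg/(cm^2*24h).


WVP = 4.45 / (31 x 22) x 10000 = 65.25 g/(m^2*h)
Mass loss in mg = 4.45 x 1000 = 4450 mg
Per cm^2 per 24h in mg: 4450 x 24 / (31 x 22) = 106800 / 682 = 156.60 mg/(cm^2*24h)


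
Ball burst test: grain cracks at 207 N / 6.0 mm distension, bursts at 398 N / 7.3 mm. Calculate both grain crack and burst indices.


Crack index = 207 / 6.0 = 34.5 N/mm
Burst index = 398 / 7.3 = 54.5 N/mm


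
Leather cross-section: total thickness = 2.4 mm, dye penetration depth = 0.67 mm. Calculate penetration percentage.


27.9%

Penetration% = 0.67 / 2.4 x 100
Penetration = 27.9%


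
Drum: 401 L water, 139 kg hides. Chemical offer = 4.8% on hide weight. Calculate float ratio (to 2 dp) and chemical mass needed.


Float ratio = 401 / 139 = 2.88
Chemical = 139 x 4.8 / 100 = 6.672 kg


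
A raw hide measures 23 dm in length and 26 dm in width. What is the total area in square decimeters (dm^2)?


Area = length x width
Area = 23 x 26 = 598 dm^2


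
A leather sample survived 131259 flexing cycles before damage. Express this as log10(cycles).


log10(131259) = 5.12


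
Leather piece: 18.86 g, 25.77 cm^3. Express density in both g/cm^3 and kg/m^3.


0.732 g/cm^3
732 kg/m^3

Density = 18.86 / 25.77 = 0.732 g/cm^3
Convert: 0.732 x 1000 = 732 kg/m^3


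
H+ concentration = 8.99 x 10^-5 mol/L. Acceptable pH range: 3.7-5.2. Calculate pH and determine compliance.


pH = 4.05
Compliant: Yes

pH = -log10(8.99 x 10^-5) = 4.05
Range: 3.7 to 5.2
Compliant: Yes


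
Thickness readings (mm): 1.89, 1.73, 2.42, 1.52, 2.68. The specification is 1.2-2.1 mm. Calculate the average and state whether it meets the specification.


Average = 2.05 mm
Within specification: Yes

Sum = 10.24
Average = 10.24 / 5 = 2.05 mm
Specification range: 1.2 to 2.1 mm
Within spec: Yes


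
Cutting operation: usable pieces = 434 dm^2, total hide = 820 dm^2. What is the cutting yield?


Yield = usable / total x 100
Yield = 434 / 820 x 100 = 52.9%


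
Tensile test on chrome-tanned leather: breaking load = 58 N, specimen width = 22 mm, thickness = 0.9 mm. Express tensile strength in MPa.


2.93 MPa

Cross-section = 22 x 0.9 = 19.8 mm^2
TS = 58 / 19.8 = 2.93 MPa
(1 N/mm^2 = 1 MPa)


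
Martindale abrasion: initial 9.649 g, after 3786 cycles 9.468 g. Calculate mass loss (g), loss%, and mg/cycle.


Mass loss = 0.181 g
Loss = 1.88%
Rate = 0.048 mg/cycle

Loss = 9.649 - 9.468 = 0.181 g
Loss% = 0.181 / 9.649 x 100 = 1.88%
Rate = 0.181 / 3786 x 1000 = 0.048 mg/cycle


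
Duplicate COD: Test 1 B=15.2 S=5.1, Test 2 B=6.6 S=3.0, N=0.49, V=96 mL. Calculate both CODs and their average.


COD1 = 412.4 mg/L
COD2 = 147.0 mg/L
Average = 279.7 mg/L


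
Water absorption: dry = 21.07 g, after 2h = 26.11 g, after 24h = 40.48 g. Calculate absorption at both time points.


WA (2h) = (26.11 - 21.07) / 21.07 x 100 = 23.9%
WA (24h) = (40.48 - 21.07) / 21.07 x 100 = 92.1%


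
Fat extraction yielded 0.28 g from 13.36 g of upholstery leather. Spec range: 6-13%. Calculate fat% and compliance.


Fat content = 2.1%
Compliant: No

Fat% = 0.28 / 13.36 x 100 = 2.1%
Spec range: 6-13%
Compliant: No


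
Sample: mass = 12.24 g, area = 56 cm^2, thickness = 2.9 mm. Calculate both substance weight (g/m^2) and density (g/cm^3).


SW = 12.24 / 56 x 10000 = 2185.7 g/m^2
Volume = 56 x 2.9 / 10 = 16.24 cm^3
Density = 12.24 / 16.24 = 0.754 g/cm^3


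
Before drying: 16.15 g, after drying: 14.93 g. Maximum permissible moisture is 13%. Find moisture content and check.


MC = (16.15 - 14.93) / 16.15 x 100 = 7.6%
Maximum: 13%
Acceptable: Yes


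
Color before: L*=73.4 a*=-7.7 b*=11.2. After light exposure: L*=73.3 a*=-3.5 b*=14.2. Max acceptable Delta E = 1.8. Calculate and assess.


Delta E = 5.16
Passes: No


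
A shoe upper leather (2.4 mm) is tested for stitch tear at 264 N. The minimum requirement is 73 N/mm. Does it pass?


STS = 110.0 N/mm
Passes: Yes

STS = 264 / 2.4 = 110.0 N/mm
Minimum required: 73 N/mm
Passes: Yes


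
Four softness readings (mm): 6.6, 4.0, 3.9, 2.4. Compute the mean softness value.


4.23 mm

Sum = 6.6 + 4.0 + 3.9 + 2.4
Mean = 16.9 / 4 = 4.23 mm


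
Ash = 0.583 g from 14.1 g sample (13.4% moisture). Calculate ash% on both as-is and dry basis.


As-is ash% = 0.583 / 14.1 x 100 = 4.13%
Dry mass = 14.1 x (100 - 13.4) / 100 = 12.2106 g
Dry-basis ash% = 0.583 / 12.2106 x 100 = 4.77%


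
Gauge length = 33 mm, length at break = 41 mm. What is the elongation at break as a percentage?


Extension = 41 - 33 = 8 mm
Elongation = 8 / 33 x 100 = 24.2%


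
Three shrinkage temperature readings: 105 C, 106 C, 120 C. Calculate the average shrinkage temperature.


110.3 C

Average = (105 + 106 + 120) / 3
Average = 331 / 3 = 110.3 C


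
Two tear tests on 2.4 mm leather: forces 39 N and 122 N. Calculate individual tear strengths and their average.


Tear 1 = 16.3 N/mm
Tear 2 = 50.8 N/mm
Average = 33.6 N/mm

Tear 1 = 39 / 2.4 = 16.3 N/mm
Tear 2 = 122 / 2.4 = 50.8 N/mm
Average = (16.3 + 50.8) / 2 = 33.6 N/mm


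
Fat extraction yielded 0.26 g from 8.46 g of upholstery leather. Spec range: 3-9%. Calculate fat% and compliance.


Fat% = 0.26 / 8.46 x 100 = 3.1%
Spec range: 3-9%
Compliant: Yes


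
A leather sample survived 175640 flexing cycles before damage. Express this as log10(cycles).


log10(175640) = 5.24


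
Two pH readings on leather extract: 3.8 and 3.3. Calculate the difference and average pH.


Difference = 0.5
Average pH = 3.55


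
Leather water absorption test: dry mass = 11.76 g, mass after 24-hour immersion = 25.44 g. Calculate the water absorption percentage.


Water absorbed = 25.44 - 11.76 = 13.68 g
WA% = 13.68 / 11.76 x 100 = 116.3%


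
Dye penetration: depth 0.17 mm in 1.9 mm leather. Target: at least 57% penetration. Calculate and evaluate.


Penetration = 8.9%
Meets target: No

Penetration = 0.17 / 1.9 x 100 = 8.9%
Target: 57%
Meets target: No


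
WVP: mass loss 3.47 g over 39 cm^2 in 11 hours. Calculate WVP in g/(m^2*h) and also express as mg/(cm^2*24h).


WVP = 3.47 / (39 x 11) x 10000 = 80.89 g/(m^2*h)
Mass loss in mg = 3.47 x 1000 = 3470 mg
Per cm^2 per 24h in mg: 3470 x 24 / (39 x 11) = 83280 / 429 = 194.13 mg/(cm^2*24h)


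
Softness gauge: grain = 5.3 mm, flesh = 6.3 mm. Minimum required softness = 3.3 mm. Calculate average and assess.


Average = (5.3 + 6.3) / 2 = 5.80 mm
Minimum = 3.3 mm
Meets requirement: Yes


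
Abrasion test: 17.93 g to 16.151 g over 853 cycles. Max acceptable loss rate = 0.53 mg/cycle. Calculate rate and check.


Rate = 2.086 mg/cycle
Passes: No


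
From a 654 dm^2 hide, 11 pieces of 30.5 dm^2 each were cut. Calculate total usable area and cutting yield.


Total usable = 11 x 30.5 = 335.5 dm^2
Yield = 335.5 / 654 x 100 = 51.3%


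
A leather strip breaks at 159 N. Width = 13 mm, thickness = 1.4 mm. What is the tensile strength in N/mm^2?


8.74 N/mm^2

Cross-sectional area = 13 x 1.4 = 18.2 mm^2
Tensile strength = 159 / 18.2 = 8.74 N/mm^2


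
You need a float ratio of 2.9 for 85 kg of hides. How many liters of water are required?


246.5 L

Water = hide weight x target ratio
Water = 85 x 2.9 = 246.5 L


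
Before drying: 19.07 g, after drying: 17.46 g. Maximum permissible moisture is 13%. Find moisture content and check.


Moisture content = 8.4%
Acceptable: Yes


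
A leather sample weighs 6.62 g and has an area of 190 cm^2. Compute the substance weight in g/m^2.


348.4 g/m^2

Substance weight = mass / area x 10000
SW = 6.62 / 190 x 10000
SW = 348.4 g/m^2


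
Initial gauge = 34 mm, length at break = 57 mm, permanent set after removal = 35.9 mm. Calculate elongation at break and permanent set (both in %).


Elongation at break = (57 - 34) / 34 x 100 = 67.6%
Permanent set = (35.9 - 34) / 34 x 100 = 5.6%


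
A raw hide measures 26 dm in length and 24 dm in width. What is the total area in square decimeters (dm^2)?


Area = length x width
Area = 26 x 24 = 624 dm^2


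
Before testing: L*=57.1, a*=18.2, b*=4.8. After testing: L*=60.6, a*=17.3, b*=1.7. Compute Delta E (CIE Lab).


Delta E = 4.76


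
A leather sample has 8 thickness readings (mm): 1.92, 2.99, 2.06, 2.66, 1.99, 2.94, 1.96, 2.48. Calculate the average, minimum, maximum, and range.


Sum = 19.00
Average = 19.00 / 8 = 2.38 mm
Minimum = 1.92 mm
Maximum = 2.99 mm
Range = 2.99 - 1.92 = 1.07 mm


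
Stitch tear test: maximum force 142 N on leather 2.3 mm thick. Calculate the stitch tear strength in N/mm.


61.7 N/mm

Stitch tear strength = force / thickness
STS = 142 / 2.3 = 61.7 N/mm


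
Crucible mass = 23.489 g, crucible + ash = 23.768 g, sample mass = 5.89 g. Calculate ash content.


Ash mass = 0.279 g
Ash content = 4.74%

Ash mass = 23.768 - 23.489 = 0.279 g
Ash% = 0.279 / 5.89 x 100 = 4.74%


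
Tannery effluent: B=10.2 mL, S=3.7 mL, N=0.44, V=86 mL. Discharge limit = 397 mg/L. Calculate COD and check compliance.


COD = 266.0 mg/L
Compliant: Yes


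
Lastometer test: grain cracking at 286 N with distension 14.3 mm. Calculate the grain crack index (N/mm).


20.0 N/mm

Grain crack index = force / distension
Index = 286 / 14.3 = 20.0 N/mm


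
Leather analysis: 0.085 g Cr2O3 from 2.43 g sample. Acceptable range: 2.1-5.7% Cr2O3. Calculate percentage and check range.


Cr2O3% = 0.085 / 2.43 x 100 = 3.50%
Acceptable range: 2.1 to 5.7%
Within range: Yes


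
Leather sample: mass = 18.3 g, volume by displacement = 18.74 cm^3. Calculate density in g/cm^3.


Density = mass / volume
Density = 18.3 / 18.74 = 0.977 g/cm^3


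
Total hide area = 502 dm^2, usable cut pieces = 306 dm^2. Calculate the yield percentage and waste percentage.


Yield = 61.0%
Waste = 39.0%

Yield = 306 / 502 x 100 = 61.0%
Waste = 502 - 306 = 196 dm^2
Waste% = 100 - 61.0 = 39.0%


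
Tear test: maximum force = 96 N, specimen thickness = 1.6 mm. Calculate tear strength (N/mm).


Tear strength = force / thickness
Tear = 96 / 1.6 = 60.0 N/mm


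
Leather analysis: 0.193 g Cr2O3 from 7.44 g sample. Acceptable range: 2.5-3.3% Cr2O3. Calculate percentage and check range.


Cr2O3% = 0.193 / 7.44 x 100 = 2.59%
Acceptable range: 2.5 to 3.3%
Within range: Yes


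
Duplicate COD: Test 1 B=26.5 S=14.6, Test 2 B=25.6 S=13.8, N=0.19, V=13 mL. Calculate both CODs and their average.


COD1 = 1391.4 mg/L
COD2 = 1379.7 mg/L
Average = 1385.6 mg/L


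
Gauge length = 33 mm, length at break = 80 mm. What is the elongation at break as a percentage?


142.4%


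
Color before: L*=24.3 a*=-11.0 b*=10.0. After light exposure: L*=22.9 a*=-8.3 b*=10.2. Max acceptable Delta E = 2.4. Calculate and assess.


dL = -1.4, da = 2.7, db = 0.2
dE = sqrt((-1.4)^2 + (2.7)^2 + (0.2)^2) = 3.05
Max = 2.4
Passes: No


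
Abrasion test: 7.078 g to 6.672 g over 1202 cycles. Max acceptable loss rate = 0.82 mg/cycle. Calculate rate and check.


Rate = 0.338 mg/cycle
Passes: Yes


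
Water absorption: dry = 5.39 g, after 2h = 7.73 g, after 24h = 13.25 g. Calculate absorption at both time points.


WA (2h) = (7.73 - 5.39) / 5.39 x 100 = 43.4%
WA (24h) = (13.25 - 5.39) / 5.39 x 100 = 145.8%


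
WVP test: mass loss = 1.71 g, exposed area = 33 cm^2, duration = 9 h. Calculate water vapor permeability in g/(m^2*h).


57.58 g/(m^2*h)

WVP = mass_loss / (area x time) x 10000
WVP = 1.71 / (33 x 9) x 10000
WVP = 1.71 / 297 x 10000 = 57.58 g/(m^2*h)


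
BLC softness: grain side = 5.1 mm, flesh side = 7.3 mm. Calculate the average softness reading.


Average = (5.1 + 7.3) / 2
Average = 6.20 mm


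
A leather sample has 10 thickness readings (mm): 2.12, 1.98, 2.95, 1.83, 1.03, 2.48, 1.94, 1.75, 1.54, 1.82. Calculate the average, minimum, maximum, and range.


Average = 1.94 mm
Min = 1.03 mm
Max = 2.95 mm
Range = 1.92 mm

Sum = 19.44
Average = 19.44 / 10 = 1.94 mm
Minimum = 1.03 mm
Maximum = 2.95 mm
Range = 2.95 - 1.03 = 1.92 mm


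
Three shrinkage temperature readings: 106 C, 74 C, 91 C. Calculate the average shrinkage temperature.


90.3 C

Average = (106 + 74 + 91) / 3
Average = 271 / 3 = 90.3 C


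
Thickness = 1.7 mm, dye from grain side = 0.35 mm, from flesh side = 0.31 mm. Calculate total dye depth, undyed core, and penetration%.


Total dyed = 0.35 + 0.31 = 0.66 mm
Undyed core = 1.7 - 0.66 = 1.04 mm
Penetration = 0.66 / 1.7 x 100 = 38.8%


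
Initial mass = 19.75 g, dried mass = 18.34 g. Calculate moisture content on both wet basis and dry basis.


Moisture lost = 19.75 - 18.34 = 1.41 g
Wet basis MC = 1.41 / 19.75 x 100 = 7.1%
Dry basis MC = 1.41 / 18.34 x 100 = 7.7%


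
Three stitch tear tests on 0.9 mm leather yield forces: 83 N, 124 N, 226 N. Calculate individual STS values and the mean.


STS1 = 92.2 N/mm
STS2 = 137.8 N/mm
STS3 = 251.1 N/mm
Mean = 160.4 N/mm


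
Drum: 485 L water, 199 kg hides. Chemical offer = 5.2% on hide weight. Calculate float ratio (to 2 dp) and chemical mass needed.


Float ratio = 2.44
Chemical needed = 10.348 kg


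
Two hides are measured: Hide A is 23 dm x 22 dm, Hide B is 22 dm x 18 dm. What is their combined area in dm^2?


Hide A area = 23 x 22 = 506 dm^2
Hide B area = 22 x 18 = 396 dm^2
Total = 506 + 396 = 902 dm^2


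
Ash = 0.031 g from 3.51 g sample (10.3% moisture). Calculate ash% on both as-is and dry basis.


As-is ash = 0.88%
Dry-basis ash = 0.98%

As-is ash% = 0.031 / 3.51 x 100 = 0.88%
Dry mass = 3.51 x (100 - 10.3) / 100 = 3.14847 g
Dry-basis ash% = 0.031 / 3.14847 x 100 = 0.98%


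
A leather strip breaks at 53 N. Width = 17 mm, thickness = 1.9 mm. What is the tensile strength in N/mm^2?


1.64 N/mm^2

Cross-sectional area = 17 x 1.9 = 32.3 mm^2
Tensile strength = 53 / 32.3 = 1.64 N/mm^2


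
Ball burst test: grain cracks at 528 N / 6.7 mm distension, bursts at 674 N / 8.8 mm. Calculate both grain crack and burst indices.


Crack index = 78.8 N/mm
Burst index = 76.6 N/mm

Crack index = 528 / 6.7 = 78.8 N/mm
Burst index = 674 / 8.8 = 76.6 N/mm


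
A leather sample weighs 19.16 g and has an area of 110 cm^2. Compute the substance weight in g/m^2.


1741.8 g/m^2


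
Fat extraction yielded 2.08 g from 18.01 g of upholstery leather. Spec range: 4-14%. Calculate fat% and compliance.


Fat content = 11.5%
Compliant: Yes

Fat% = 2.08 / 18.01 x 100 = 11.5%
Spec range: 4-14%
Compliant: Yes


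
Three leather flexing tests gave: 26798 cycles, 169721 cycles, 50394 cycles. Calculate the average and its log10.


Average = 82304 cycles
log10 = 4.92

Average = (26798 + 169721 + 50394) / 3 = 82304 cycles
log10(82304) = 4.92


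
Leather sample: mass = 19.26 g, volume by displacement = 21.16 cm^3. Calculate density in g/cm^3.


Density = mass / volume
Density = 19.26 / 21.16 = 0.910 g/cm^3


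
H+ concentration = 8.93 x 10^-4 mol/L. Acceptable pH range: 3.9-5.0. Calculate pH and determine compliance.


pH = 3.05
Compliant: No

pH = -log10(8.93 x 10^-4) = 3.05
Range: 3.9 to 5.0
Compliant: No


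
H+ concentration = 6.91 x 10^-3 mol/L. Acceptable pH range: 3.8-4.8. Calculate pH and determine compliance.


pH = 2.16
Compliant: No

pH = -log10(6.91 x 10^-3) = 2.16
Range: 3.8 to 4.8
Compliant: No


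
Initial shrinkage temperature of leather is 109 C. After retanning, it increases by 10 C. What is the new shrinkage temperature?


119 C


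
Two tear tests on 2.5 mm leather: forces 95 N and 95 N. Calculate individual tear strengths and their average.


Tear 1 = 95 / 2.5 = 38.0 N/mm
Tear 2 = 95 / 2.5 = 38.0 N/mm
Average = (38.0 + 38.0) / 2 = 38.0 N/mm


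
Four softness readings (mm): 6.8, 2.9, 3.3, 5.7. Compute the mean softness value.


Sum = 6.8 + 2.9 + 3.3 + 5.7
Mean = 18.7 / 4 = 4.68 mm


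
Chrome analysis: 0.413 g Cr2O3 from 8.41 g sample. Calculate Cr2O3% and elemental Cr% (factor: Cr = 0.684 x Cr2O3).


Cr2O3 = 4.91%
Cr = 3.36%

Cr2O3% = 0.413 / 8.41 x 100 = 4.91%
Cr% = 4.91 x 0.684 = 3.36%


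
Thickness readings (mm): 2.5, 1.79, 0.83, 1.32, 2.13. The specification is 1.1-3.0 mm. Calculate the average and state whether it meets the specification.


Average = 1.71 mm
Within specification: Yes

Sum = 8.57
Average = 8.57 / 5 = 1.71 mm
Specification range: 1.1 to 3.0 mm
Within spec: Yes


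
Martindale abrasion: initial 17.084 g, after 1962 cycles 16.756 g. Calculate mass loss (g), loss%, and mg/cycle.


Loss = 17.084 - 16.756 = 0.328 g
Loss% = 0.328 / 17.084 x 100 = 1.92%
Rate = 0.328 / 1962 x 1000 = 0.167 mg/cycle


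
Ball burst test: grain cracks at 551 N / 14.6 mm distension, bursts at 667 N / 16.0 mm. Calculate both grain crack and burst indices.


Crack index = 37.7 N/mm
Burst index = 41.7 N/mm

Crack index = 551 / 14.6 = 37.7 N/mm
Burst index = 667 / 16.0 = 41.7 N/mm


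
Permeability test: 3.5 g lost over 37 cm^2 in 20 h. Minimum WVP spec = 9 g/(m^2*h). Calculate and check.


WVP = 3.5 / (37 x 20) x 10000 = 47.30 g/(m^2*h)
Minimum: 9 g/(m^2*h)
Meets spec: Yes


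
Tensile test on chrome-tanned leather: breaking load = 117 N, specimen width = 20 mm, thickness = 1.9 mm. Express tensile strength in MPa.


Cross-section = 20 x 1.9 = 38.0 mm^2
TS = 117 / 38.0 = 3.08 MPa
(1 N/mm^2 = 1 MPa)


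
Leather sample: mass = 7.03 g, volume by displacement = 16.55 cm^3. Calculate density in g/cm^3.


Density = mass / volume
Density = 7.03 / 16.55 = 0.425 g/cm^3


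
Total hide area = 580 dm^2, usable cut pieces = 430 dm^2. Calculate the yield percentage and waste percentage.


Yield = 430 / 580 x 100 = 74.1%
Waste = 580 - 430 = 150 dm^2
Waste% = 100 - 74.1 = 25.9%


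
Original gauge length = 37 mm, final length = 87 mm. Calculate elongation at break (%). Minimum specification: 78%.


Extension = 87 - 37 = 50 mm
Elongation = 50 / 37 x 100 = 135.1%
Minimum required: 78%
Meets specification: Yes


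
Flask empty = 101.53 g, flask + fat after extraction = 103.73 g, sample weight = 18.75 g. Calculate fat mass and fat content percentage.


Fat mass = 2.20 g
Fat content = 11.7%

Fat mass = 103.73 - 101.53 = 2.20 g
Fat% = 2.20 / 18.75 x 100 = 11.7%


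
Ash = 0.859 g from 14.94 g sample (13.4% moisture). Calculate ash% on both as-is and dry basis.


As-is ash = 5.75%
Dry-basis ash = 6.64%

As-is ash% = 0.859 / 14.94 x 100 = 5.75%
Dry mass = 14.94 x (100 - 13.4) / 100 = 12.93804 g
Dry-basis ash% = 0.859 / 12.93804 x 100 = 6.64%


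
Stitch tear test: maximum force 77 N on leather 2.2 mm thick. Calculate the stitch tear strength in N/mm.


35.0 N/mm


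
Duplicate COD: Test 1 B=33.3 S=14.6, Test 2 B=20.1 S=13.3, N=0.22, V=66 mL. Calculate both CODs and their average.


COD1 = 498.7 mg/L
COD2 = 181.3 mg/L
Average = 340.0 mg/L

COD1 = (33.3 - 14.6) x 0.22 x 8000 / 66 = 498.7 mg/L
COD2 = (20.1 - 13.3) x 0.22 x 8000 / 66 = 181.3 mg/L
Average = (498.7 + 181.3) / 2 = 340.0 mg/L


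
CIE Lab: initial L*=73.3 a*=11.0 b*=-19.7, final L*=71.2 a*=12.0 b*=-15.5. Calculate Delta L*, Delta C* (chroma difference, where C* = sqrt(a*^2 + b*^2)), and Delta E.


Delta L* = -2.1
Delta C* = -2.96
Delta E = 4.80

Delta L* = 71.2 - 73.3 = -2.1
C1* = sqrt((11.0)^2 + (-19.7)^2) = 22.563
C2* = sqrt((12.0)^2 + (-15.5)^2) = 19.602
Delta C* = 19.602 - 22.563 = -2.96
Delta E = sqrt((-2.1)^2 + (1.0)^2 + (4.2)^2) = 4.80


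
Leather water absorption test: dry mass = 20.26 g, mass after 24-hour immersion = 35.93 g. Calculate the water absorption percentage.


Water absorbed = 35.93 - 20.26 = 15.67 g
WA% = 15.67 / 20.26 x 100 = 77.3%


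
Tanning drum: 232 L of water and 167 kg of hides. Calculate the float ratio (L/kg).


Float ratio = water / hide weight
Ratio = 232 / 167 = 1.4


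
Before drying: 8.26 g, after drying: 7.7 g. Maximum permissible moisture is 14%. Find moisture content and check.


Moisture content = 6.8%
Acceptable: Yes

MC = (8.26 - 7.7) / 8.26 x 100 = 6.8%
Maximum: 14%
Acceptable: Yes


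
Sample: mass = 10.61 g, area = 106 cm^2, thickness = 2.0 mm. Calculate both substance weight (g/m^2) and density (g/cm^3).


SW = 10.61 / 106 x 10000 = 1000.9 g/m^2
Volume = 106 x 2.0 / 10 = 21.20 cm^3
Density = 10.61 / 21.20 = 0.500 g/cm^3


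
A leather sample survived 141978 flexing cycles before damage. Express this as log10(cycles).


5.15


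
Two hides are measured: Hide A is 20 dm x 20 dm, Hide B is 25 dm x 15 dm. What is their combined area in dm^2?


775 dm^2

Hide A area = 20 x 20 = 400 dm^2
Hide B area = 25 x 15 = 375 dm^2
Total = 400 + 375 = 775 dm^2


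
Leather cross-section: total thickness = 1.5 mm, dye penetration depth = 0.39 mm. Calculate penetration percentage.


26.0%


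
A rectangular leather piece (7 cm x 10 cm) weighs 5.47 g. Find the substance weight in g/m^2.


Area = 7 x 10 = 70 cm^2
SW = 5.47 / 70 x 10000 = 781.4 g/m^2


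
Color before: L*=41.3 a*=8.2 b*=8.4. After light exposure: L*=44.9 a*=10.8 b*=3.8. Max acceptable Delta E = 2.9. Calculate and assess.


dL = 3.6, da = 2.6, db = -4.6
dE = sqrt((3.6)^2 + (2.6)^2 + (-4.6)^2) = 6.39
Max = 2.9
Passes: No


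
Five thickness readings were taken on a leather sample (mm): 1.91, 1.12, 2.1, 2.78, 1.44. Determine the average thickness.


1.87 mm

Sum = 1.91 + 1.12 + 2.1 + 2.78 + 1.44 = 9.35
Average = 9.35 / 5 = 1.87 mm


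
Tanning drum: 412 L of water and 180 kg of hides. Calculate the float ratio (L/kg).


Float ratio = water / hide weight
Ratio = 412 / 180 = 2.3


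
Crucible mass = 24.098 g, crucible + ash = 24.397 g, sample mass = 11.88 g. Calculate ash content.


Ash mass = 0.299 g
Ash content = 2.52%

Ash mass = 24.397 - 24.098 = 0.299 g
Ash% = 0.299 / 11.88 x 100 = 2.52%


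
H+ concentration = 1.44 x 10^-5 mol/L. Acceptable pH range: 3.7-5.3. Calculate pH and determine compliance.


pH = -log10(1.44 x 10^-5) = 4.84
Range: 3.7 to 5.3
Compliant: Yes


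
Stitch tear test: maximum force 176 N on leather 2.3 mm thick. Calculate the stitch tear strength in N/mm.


76.5 N/mm

Stitch tear strength = force / thickness
STS = 176 / 2.3 = 76.5 N/mm
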